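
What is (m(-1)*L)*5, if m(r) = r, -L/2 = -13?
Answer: -130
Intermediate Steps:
L = 26 (L = -2*(-13) = 26)
(m(-1)*L)*5 = -1*26*5 = -26*5 = -130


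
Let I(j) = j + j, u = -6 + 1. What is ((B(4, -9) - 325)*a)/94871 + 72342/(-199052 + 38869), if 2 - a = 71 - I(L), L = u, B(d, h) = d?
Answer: -2801077185/15196721393 ≈ -0.18432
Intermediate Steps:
u = -5
L = -5
I(j) = 2*j
a = -79 (a = 2 - (71 - 2*(-5)) = 2 - (71 - 1*(-10)) = 2 - (71 + 10) = 2 - 1*81 = 2 - 81 = -79)
((B(4, -9) - 325)*a)/94871 + 72342/(-199052 + 38869) = ((4 - 325)*(-79))/94871 + 72342/(-199052 + 38869) = -321*(-79)*(1/94871) + 72342/(-160183) = 25359*(1/94871) + 72342*(-1/160183) = 25359/94871 - 72342/160183 = -2801077185/15196721393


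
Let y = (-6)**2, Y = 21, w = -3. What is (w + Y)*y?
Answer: 648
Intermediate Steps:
y = 36
(w + Y)*y = (-3 + 21)*36 = 18*36 = 648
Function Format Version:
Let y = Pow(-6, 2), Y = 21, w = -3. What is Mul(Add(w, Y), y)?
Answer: 648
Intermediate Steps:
y = 36
Mul(Add(w, Y), y) = Mul(Add(-3, 21), 36) = Mul(18, 36) = 648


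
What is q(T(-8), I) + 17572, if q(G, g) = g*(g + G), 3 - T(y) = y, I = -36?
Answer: 18472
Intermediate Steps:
T(y) = 3 - y
q(G, g) = g*(G + g)
q(T(-8), I) + 17572 = -36*((3 - 1*(-8)) - 36) + 17572 = -36*((3 + 8) - 36) + 17572 = -36*(11 - 36) + 17572 = -36*(-25) + 17572 = 900 + 17572 = 18472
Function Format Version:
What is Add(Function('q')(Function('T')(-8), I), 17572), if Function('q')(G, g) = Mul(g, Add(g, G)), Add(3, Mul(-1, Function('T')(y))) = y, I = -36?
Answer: 18472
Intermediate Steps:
Function('T')(y) = Add(3, Mul(-1, y))
Function('q')(G, g) = Mul(g, Add(G, g))
Add(Function('q')(Function('T')(-8), I), 17572) = Add(Mul(-36, Add(Add(3, Mul(-1, -8)), -36)), 17572) = Add(Mul(-36, Add(Add(3, 8), -36)), 17572) = Add(Mul(-36, Add(11, -36)), 17572) = Add(Mul(-36, -25), 17572) = Add(900, 17572) = 18472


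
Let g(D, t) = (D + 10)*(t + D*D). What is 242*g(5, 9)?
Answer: 123420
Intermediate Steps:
g(D, t) = (10 + D)*(t + D**2)
242*g(5, 9) = 242*(5**3 + 10*9 + 10*5**2 + 5*9) = 242*(125 + 90 + 10*25 + 45) = 242*(125 + 90 + 250 + 45) = 242*510 = 123420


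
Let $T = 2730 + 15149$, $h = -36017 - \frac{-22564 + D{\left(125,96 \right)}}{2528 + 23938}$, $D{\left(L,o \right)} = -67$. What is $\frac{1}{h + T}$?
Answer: $- \frac{26466}{480017677} \approx -5.5135 \cdot 10^{-5}$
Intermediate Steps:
$h = - \frac{953203291}{26466}$ ($h = -36017 - \frac{-22564 - 67}{2528 + 23938} = -36017 - - \frac{22631}{26466} = -36017 + \frac{22631}{26466} = - \frac{953203291}{26466} \approx -36016.0$)
$T = 17879$
$\frac{1}{h + T} = \frac{1}{- \frac{953203291}{26466} + 17879} = \frac{1}{- \frac{480017677}{26466}} = - \frac{26466}{480017677}$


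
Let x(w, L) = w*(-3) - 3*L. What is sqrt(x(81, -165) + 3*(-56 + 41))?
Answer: 3*sqrt(23) ≈ 14.387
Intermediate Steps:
x(w, L) = -3*L - 3*w (x(w, L) = -3*w - 3*L = -3*L - 3*w)
sqrt(x(81, -165) + 3*(-56 + 41)) = sqrt((-3*(-165) - 3*81) + 3*(-56 + 41)) = sqrt((495 - 243) + 3*(-15)) = sqrt(252 - 45) = sqrt(207) = 3*sqrt(23)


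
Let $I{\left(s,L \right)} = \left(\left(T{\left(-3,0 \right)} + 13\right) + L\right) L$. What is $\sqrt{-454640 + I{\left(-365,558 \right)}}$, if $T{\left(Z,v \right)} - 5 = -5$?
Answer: $i \sqrt{136022} \approx 368.81 i$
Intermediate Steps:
$T{\left(Z,v \right)} = 0$ ($T{\left(Z,v \right)} = 5 - 5 = 0$)
$I{\left(s,L \right)} = L \left(13 + L\right)$ ($I{\left(s,L \right)} = \left(\left(0 + 13\right) + L\right) L = \left(13 + L\right) L = L \left(13 + L\right)$)
$\sqrt{-454640 + I{\left(-365,558 \right)}} = \sqrt{-454640 + 558 \left(13 + 558\right)} = \sqrt{-454640 + 558 \cdot 571} = \sqrt{-454640 + 318618} = \sqrt{-136022} = i \sqrt{136022}$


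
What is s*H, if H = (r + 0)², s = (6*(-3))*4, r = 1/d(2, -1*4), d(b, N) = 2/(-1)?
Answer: -18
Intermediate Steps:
d(b, N) = -2 (d(b, N) = 2*(-1) = -2)
r = -½ (r = 1/(-2) = -½ ≈ -0.50000)
s = -72 (s = -18*4 = -72)
H = ¼ (H = (-½ + 0)² = (-½)² = ¼ ≈ 0.25000)
s*H = -72*¼ = -18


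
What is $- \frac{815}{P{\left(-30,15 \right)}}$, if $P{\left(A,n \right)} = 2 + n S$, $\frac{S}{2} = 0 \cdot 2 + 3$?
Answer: $- \frac{815}{92} \approx -8.8587$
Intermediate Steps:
$S = 6$ ($S = 2 \left(0 \cdot 2 + 3\right) = 2 \left(0 + 3\right) = 2 \cdot 3 = 6$)
$P{\left(A,n \right)} = 2 + 6 n$ ($P{\left(A,n \right)} = 2 + n 6 = 2 + 6 n$)
$- \frac{815}{P{\left(-30,15 \right)}} = - \frac{815}{2 + 6 \cdot 15} = - \frac{815}{2 + 90} = - \frac{815}{92}$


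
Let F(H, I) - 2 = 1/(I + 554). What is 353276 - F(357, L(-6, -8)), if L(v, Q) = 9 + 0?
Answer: 198893261/563 ≈ 3.5327e+5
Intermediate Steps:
L(v, Q) = 9
F(H, I) = 2 + 1/(554 + I) (F(H, I) = 2 + 1/(I + 554) = 2 + 1/(554 + I))
353276 - F(357, L(-6, -8)) = 353276 - (1109 + 2*9)/(554 + 9) = 353276 - (1109 + 18)/563 = 353276 - 1127/563 = 198893261/563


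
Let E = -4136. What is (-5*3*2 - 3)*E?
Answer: 136488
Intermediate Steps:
(-5*3*2 - 3)*E = (-5*3*2 - 3)*(-4136) = (-15*2 - 3)*(-4136) = (-30 - 3)*(-4136) = -33*(-4136) = 136488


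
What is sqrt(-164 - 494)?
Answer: I*sqrt(658) ≈ 25.652*I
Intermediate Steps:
sqrt(-164 - 494) = sqrt(-658) = I*sqrt(658)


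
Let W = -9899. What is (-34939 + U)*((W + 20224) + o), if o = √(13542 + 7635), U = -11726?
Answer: -481816125 - 139995*√2353 ≈ -4.8861e+8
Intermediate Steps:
o = 3*√2353 (o = √21177 = 3*√2353 ≈ 145.52)
(-34939 + U)*((W + 20224) + o) = (-34939 - 11726)*((-9899 + 20224) + 3*√2353) = -46665*(10325 + 3*√2353) = -481816125 - 139995*√2353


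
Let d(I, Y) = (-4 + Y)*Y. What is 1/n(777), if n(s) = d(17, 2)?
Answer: -¼ ≈ -0.25000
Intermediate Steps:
d(I, Y) = Y*(-4 + Y)
n(s) = -4 (n(s) = 2*(-4 + 2) = 2*(-2) = -4)
1/n(777) = 1/(-4) = -¼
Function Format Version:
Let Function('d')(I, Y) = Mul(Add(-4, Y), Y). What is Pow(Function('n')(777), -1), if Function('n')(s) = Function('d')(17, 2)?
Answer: Rational(-1, 4) ≈ -0.25000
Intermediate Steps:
Function('d')(I, Y) = Mul(Y, Add(-4, Y))
Function('n')(s) = -4 (Function('n')(s) = Mul(2, Add(-4, 2)) = Mul(2, -2) = -4)
Pow(Function('n')(777), -1) = Pow(-4, -1) = Rational(-1, 4)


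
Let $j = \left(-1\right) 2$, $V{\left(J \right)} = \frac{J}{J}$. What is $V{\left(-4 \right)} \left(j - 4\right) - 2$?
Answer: $-8$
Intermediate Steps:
$V{\left(J \right)} = 1$
$j = -2$
$V{\left(-4 \right)} \left(j - 4\right) - 2 = 1 \left(-2 - 4\right) - 2 = 1 \left(-6\right) - 2 = -6 - 2 = -8$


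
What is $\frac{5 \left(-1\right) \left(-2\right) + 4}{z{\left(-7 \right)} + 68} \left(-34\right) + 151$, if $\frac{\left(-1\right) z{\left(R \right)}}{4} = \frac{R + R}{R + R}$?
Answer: $\frac{2297}{16} \approx 143.56$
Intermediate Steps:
$z{\left(R \right)} = -4$ ($z{\left(R \right)} = - 4 \frac{R + R}{R + R} = - 4 \frac{2 R}{2 R} = - 4 \cdot 2 R \frac{1}{2 R} = \left(-4\right) 1 = -4$)
$\frac{5 \left(-1\right) \left(-2\right) + 4}{z{\left(-7 \right)} + 68} \left(-34\right) + 151 = \frac{5 \left(-1\right) \left(-2\right) + 4}{-4 + 68} \left(-34\right) + 151 = \frac{\left(-5\right) \left(-2\right) + 4}{64} \left(-34\right) + 151 = \left(10 + 4\right) \frac{1}{64} \left(-34\right) + 151 = 14 \cdot \frac{1}{64} \left(-34\right) + 151 = \frac{7}{32} \left(-34\right) + 151 = - \frac{119}{16} + 151 = \frac{2297}{16}$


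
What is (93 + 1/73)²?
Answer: 46104100/5329 ≈ 8651.5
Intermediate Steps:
(93 + 1/73)² = (6790/73)² = 46104100/5329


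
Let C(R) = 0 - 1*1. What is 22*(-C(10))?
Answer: 22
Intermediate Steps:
C(R) = -1 (C(R) = 0 - 1 = -1)
22*(-C(10)) = 22*(-1*(-1)) = 22*1 = 22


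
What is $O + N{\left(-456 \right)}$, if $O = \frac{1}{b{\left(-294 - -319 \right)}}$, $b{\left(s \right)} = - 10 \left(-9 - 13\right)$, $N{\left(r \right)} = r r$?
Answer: $\frac{45745921}{220} \approx 2.0794 \cdot 10^{5}$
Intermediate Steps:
$N{\left(r \right)} = r^{2}$
$b{\left(s \right)} = 220$ ($b{\left(s \right)} = \left(-10\right) \left(-22\right) = 220$)
$O = \frac{1}{220} \approx 0.0045455$
$O + N{\left(-456 \right)} = \frac{1}{220} + \left(-456\right)^{2} = \frac{1}{220} + 207936 = \frac{45745921}{220}$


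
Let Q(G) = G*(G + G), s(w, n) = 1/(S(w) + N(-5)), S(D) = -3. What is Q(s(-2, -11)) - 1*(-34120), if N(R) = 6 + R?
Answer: 68241/2 ≈ 34121.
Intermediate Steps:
s(w, n) = -½ (s(w, n) = 1/(-3 + (6 - 5)) = 1/(-3 + 1) = 1/(-2) = -½)
Q(G) = 2*G² (Q(G) = G*(2*G) = 2*G²)
Q(s(-2, -11)) - 1*(-34120) = 2*(-½)² - 1*(-34120) = 2*(¼) + 34120 = ½ + 34120 = 68241/2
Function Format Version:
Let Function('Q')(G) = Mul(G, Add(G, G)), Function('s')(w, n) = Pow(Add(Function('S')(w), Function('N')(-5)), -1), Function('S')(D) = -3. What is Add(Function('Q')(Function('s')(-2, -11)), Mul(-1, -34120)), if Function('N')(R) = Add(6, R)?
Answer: Rational(68241, 2) ≈ 34121.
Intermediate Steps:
Function('s')(w, n) = Rational(-1, 2) (Function('s')(w, n) = Pow(Add(-3, Add(6, -5)), -1) = Pow(Add(-3, 1), -1) = Pow(-2, -1) = Rational(-1, 2))
Function('Q')(G) = Mul(2, Pow(G, 2)) (Function('Q')(G) = Mul(G, Mul(2, G)) = Mul(2, Pow(G, 2)))
Add(Function('Q')(Function('s')(-2, -11)), Mul(-1, -34120)) = Add(Mul(2, Pow(Rational(-1, 2), 2)), Mul(-1, -34120)) = Add(Mul(2, Rational(1, 4)), 34120) = Add(Rational(1, 2), 34120) = Rational(68241, 2)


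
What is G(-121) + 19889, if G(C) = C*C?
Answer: 34530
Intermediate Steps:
G(C) = C²
G(-121) + 19889 = (-121)² + 19889 = 14641 + 19889 = 34530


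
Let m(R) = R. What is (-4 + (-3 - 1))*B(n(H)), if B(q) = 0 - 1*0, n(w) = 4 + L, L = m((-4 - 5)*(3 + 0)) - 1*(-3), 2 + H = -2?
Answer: 0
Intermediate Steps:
H = -4 (H = -2 - 2 = -4)
L = -24 (L = (-4 - 5)*(3 + 0) - 1*(-3) = -9*3 + 3 = -27 + 3 = -24)
n(w) = -20 (n(w) = 4 - 24 = -20)
B(q) = 0 (B(q) = 0 + 0 = 0)
(-4 + (-3 - 1))*B(n(H)) = (-4 + (-3 - 1))*0 = (-4 - 4)*0 = -8*0 = 0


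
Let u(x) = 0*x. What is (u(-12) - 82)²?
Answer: 6724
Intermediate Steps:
u(x) = 0
(u(-12) - 82)² = (0 - 82)² = (-82)² = 6724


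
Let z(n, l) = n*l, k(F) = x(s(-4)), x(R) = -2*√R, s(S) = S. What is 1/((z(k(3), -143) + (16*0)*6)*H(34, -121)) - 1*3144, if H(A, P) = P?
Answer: -3144 + I/69212 ≈ -3144.0 + 1.4448e-5*I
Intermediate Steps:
k(F) = -4*I
z(n, l) = l*n
1/((z(k(3), -143) + (16*0)*6)*H(34, -121)) - 1*3144 = 1/((-(-572)*I + (16*0)*6)*(-121)) - 1*3144 = -1/121/(572*I + 0*6) - 3144 = -1/121/(572*I + 0) - 3144 = -1/121/(572*I) - 3144 = -I/572*(-1/121) - 3144 = I/69212 - 3144 = -3144 + I/69212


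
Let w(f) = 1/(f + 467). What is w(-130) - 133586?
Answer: -45018481/337 ≈ -1.3359e+5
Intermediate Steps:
w(f) = 1/(467 + f)
w(-130) - 133586 = 1/(467 - 130) - 133586 = 1/337 - 133586 = -45018481/337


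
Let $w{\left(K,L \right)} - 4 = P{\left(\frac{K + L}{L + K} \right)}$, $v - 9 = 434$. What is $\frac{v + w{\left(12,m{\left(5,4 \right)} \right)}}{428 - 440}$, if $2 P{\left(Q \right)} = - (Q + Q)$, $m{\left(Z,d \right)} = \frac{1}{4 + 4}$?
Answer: $- \frac{223}{6} \approx -37.167$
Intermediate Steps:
$v = 443$ ($v = 9 + 434 = 443$)
$m{\left(Z,d \right)} = \frac{1}{8}$
$P{\left(Q \right)} = - Q$ ($P{\left(Q \right)} = \frac{\left(-1\right) \left(Q + Q\right)}{2} = \frac{\left(-1\right) 2 Q}{2} = \frac{\left(-2\right) Q}{2} = - Q$)
$w{\left(K,L \right)} = 3$ ($w{\left(K,L \right)} = 4 - \frac{K + L}{L + K} = 4 - \frac{K + L}{K + L} = 4 - 1 = 3$)
$\frac{v + w{\left(12,m{\left(5,4 \right)} \right)}}{428 - 440} = \frac{443 + 3}{428 - 440} = \frac{446}{-12} = 446 \left(- \frac{1}{12}\right) = - \frac{223}{6}$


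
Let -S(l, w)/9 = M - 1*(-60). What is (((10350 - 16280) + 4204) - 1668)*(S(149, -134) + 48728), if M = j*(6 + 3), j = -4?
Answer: -164649728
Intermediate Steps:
M = -36 (M = -4*(6 + 3) = -4*9 = -36)
S(l, w) = -216 (S(l, w) = -9*(-36 - 1*(-60)) = -9*(-36 + 60) = -9*24 = -216)
(((10350 - 16280) + 4204) - 1668)*(S(149, -134) + 48728) = (((10350 - 16280) + 4204) - 1668)*(-216 + 48728) = ((-5930 + 4204) - 1668)*48512 = (-1726 - 1668)*48512 = -3394*48512 = -164649728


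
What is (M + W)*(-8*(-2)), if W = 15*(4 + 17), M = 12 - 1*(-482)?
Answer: 12944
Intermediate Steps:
M = 494 (M = 12 + 482 = 494)
W = 315 (W = 15*21 = 315)
(M + W)*(-8*(-2)) = (494 + 315)*(-8*(-2)) = 809*16 = 12944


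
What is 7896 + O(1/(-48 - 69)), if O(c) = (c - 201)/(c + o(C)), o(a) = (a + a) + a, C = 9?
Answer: 12456025/1579 ≈ 7888.6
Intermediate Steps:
o(a) = 3*a (o(a) = 2*a + a = 3*a)
O(c) = (-201 + c)/(27 + c) (O(c) = (c - 201)/(c + 3*9) = (-201 + c)/(c + 27) = (-201 + c)/(27 + c))
7896 + O(1/(-48 - 69)) = 7896 + (-201 + 1/(-48 - 69))/(27 + 1/(-48 - 69)) = 7896 + (-201 + 1/(-117))/(27 + 1/(-117)) = 7896 + (-201 - 1/117)/(27 - 1/117) = 7896 - 23518/117/(3158/117) = 7896 + (117/3158)*(-23518/117) = 7896 - 11759/1579 = 12456025/1579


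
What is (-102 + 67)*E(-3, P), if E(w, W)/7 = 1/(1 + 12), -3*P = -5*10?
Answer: -245/13 ≈ -18.846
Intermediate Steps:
P = 50/3 (P = -(-5)*10/3 = -⅓*(-50) = 50/3 ≈ 16.667)
E(w, W) = 7/13 (E(w, W) = 7/(1 + 12) = 7/13)
(-102 + 67)*E(-3, P) = (-102 + 67)*(7/13) = -35*7/13 = -245/13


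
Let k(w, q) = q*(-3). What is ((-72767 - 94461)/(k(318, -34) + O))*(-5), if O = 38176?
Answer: 418070/19139 ≈ 21.844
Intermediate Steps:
k(w, q) = -3*q
((-72767 - 94461)/(k(318, -34) + O))*(-5) = ((-72767 - 94461)/(-3*(-34) + 38176))*(-5) = -167228/(102 + 38176)*(-5) = -167228/38278*(-5) = -167228*1/38278*(-5) = -83614/19139*(-5) = 418070/19139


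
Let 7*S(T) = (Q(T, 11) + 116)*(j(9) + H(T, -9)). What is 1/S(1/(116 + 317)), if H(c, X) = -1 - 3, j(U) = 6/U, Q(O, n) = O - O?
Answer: -21/1160 ≈ -0.018103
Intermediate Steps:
Q(O, n) = 0
H(c, X) = -4
S(T) = -1160/21 (S(T) = ((0 + 116)*(6/9 - 4))/7 = (116*(6*(⅑) - 4))/7 = (116*(⅔ - 4))/7 = (116*(-10/3))/7 = (⅐)*(-1160/3) = -1160/21)
1/S(1/(116 + 317)) = 1/(-1160/21) = -21/1160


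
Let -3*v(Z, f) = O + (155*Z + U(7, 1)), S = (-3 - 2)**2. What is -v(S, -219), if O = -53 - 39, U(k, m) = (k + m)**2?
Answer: 3847/3 ≈ 1282.3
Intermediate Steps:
S = 25 (S = (-5)**2 = 25)
O = -92
v(Z, f) = 28/3 - 155*Z/3 (v(Z, f) = -(-92 + (155*Z + (7 + 1)**2))/3 = -(-92 + (155*Z + 8**2))/3 = -(-92 + (155*Z + 64))/3 = -(-92 + (64 + 155*Z))/3 = -(-28 + 155*Z)/3 = 28/3 - 155*Z/3)
-v(S, -219) = -(28/3 - 155/3*25) = -(28/3 - 3875/3) = -1*(-3847/3) = 3847/3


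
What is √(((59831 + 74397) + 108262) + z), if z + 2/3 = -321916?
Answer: 2*I*√178710/3 ≈ 281.83*I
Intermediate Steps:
z = -965750/3 (z = -⅔ - 321916 = -965750/3 ≈ -3.2192e+5)
√(((59831 + 74397) + 108262) + z) = √(((59831 + 74397) + 108262) - 965750/3) = √((134228 + 108262) - 965750/3) = √(242490 - 965750/3) = √(-238280/3) = 2*I*√178710/3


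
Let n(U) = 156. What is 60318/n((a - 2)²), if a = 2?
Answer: 10053/26 ≈ 386.65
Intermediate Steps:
60318/n((a - 2)²) = 60318/156 = 60318*(1/156) = 10053/26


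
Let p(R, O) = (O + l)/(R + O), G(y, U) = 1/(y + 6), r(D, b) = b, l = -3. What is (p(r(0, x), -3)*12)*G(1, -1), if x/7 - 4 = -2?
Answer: -72/77 ≈ -0.93507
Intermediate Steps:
x = 14 (x = 28 + 7*(-2) = 28 - 14 = 14)
G(y, U) = 1/(6 + y)
p(R, O) = (-3 + O)/(O + R) (p(R, O) = (O - 3)/(R + O) = (-3 + O)/(O + R))
(p(r(0, x), -3)*12)*G(1, -1) = (((-3 - 3)/(-3 + 14))*12)/(6 + 1) = ((-6/11)*12)/7 = (((1/11)*(-6))*12)*(⅐) = -6/11*12*(⅐) = -72/11*⅐ = -72/77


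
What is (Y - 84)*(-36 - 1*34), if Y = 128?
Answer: -3080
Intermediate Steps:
(Y - 84)*(-36 - 1*34) = (128 - 84)*(-36 - 1*34) = 44*(-36 - 34) = 44*(-70) = -3080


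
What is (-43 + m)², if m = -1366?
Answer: 1985281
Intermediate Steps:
(-43 + m)² = (-43 - 1366)² = (-1409)² = 1985281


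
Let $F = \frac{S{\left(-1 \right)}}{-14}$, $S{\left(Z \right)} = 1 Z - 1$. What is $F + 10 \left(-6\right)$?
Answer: $- \frac{419}{7} \approx -59.857$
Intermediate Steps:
$S{\left(Z \right)} = -1 + Z$ ($S{\left(Z \right)} = Z - 1 = -1 + Z$)
$F = \frac{1}{7}$ ($F = \frac{-1 - 1}{-14} = \left(-2\right) \left(- \frac{1}{14}\right) = \frac{1}{7} \approx 0.14286$)
$F + 10 \left(-6\right) = \frac{1}{7} + 10 \left(-6\right) = \frac{1}{7} - 60 = - \frac{419}{7}$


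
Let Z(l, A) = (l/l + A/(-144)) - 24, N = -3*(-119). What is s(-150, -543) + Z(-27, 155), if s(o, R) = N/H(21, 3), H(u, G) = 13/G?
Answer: 109153/1872 ≈ 58.308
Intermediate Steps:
N = 357
s(o, R) = 1071/13 (s(o, R) = 357/((13/3)) = 357/((13*(⅓))) = 357/(13/3) = 357*(3/13) = 1071/13)
Z(l, A) = -23 - A/144 (Z(l, A) = (1 + A*(-1/144)) - 24 = (1 - A/144) - 24 = -23 - A/144)
s(-150, -543) + Z(-27, 155) = 1071/13 + (-23 - 1/144*155) = 1071/13 + (-23 - 155/144) = 1071/13 - 3467/144 = 109153/1872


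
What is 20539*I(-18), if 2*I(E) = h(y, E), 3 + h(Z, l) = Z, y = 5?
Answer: 20539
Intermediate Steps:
h(Z, l) = -3 + Z
I(E) = 1 (I(E) = (-3 + 5)/2 = (½)*2 = 1)
20539*I(-18) = 20539*1 = 20539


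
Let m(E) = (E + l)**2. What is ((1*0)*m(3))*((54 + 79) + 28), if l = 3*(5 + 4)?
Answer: 0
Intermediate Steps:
l = 27 (l = 3*9 = 27)
m(E) = (27 + E)**2 (m(E) = (E + 27)**2 = (27 + E)**2)
((1*0)*m(3))*((54 + 79) + 28) = ((1*0)*(27 + 3)**2)*((54 + 79) + 28) = (0*30**2)*(133 + 28) = (0*900)*161 = 0*161 = 0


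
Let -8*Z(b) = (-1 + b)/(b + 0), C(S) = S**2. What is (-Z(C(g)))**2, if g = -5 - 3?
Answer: 3969/262144 ≈ 0.015141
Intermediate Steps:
g = -8
Z(b) = -(-1 + b)/(8*b) (Z(b) = -(-1 + b)/(8*(b + 0)) = -(-1 + b)/(8*b))
(-Z(C(g)))**2 = (-(1 - 1*(-8)**2)/(8*((-8)**2)))**2 = (-(1 - 1*64)/(8*64))**2 = (-(1 - 64)/(8*64))**2 = (-(-63)/(8*64))**2 = (-1*(-63/512))**2 = (63/512)**2 = 3969/262144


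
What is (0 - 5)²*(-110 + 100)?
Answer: -250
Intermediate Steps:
(0 - 5)²*(-110 + 100) = (-5)²*(-10) = 25*(-10) = -250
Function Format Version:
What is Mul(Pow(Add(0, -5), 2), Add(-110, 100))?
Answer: -250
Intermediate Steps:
Mul(Pow(Add(0, -5), 2), Add(-110, 100)) = Mul(Pow(-5, 2), -10) = Mul(25, -10) = -250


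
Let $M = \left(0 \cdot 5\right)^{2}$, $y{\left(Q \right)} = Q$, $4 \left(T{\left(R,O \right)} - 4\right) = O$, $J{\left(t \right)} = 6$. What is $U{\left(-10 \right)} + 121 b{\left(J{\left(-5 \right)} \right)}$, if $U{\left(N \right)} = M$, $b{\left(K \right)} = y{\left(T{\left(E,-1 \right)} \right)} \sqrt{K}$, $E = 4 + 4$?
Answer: $\frac{1815 \sqrt{6}}{4} \approx 1111.5$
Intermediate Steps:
$E = 8$
$T{\left(R,O \right)} = 4 + \frac{O}{4}$
$M = 0$ ($M = 0^{2} = 0$)
$b{\left(K \right)} = \frac{15 \sqrt{K}}{4}$ ($b{\left(K \right)} = \left(4 + \frac{1}{4} \left(-1\right)\right) \sqrt{K} = \left(4 - \frac{1}{4}\right) \sqrt{K} = \frac{15 \sqrt{K}}{4}$)
$U{\left(N \right)} = 0$
$U{\left(-10 \right)} + 121 b{\left(J{\left(-5 \right)} \right)} = 0 + 121 \frac{15 \sqrt{6}}{4} = 0 + \frac{1815 \sqrt{6}}{4} = \frac{1815 \sqrt{6}}{4}$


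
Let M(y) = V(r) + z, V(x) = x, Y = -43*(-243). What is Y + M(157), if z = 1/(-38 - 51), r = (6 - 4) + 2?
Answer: 930316/89 ≈ 10453.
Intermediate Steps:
Y = 10449
r = 4 (r = 2 + 2 = 4)
z = -1/89 (z = 1/(-89) = -1/89 ≈ -0.011236)
M(y) = 355/89 (M(y) = 4 - 1/89 = 355/89)
Y + M(157) = 10449 + 355/89 = 930316/89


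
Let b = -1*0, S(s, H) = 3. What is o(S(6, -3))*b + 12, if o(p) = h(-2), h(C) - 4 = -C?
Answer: 12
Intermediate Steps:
h(C) = 4 - C
o(p) = 6 (o(p) = 4 - 1*(-2) = 4 + 2 = 6)
b = 0
o(S(6, -3))*b + 12 = 6*0 + 12 = 0 + 12 = 12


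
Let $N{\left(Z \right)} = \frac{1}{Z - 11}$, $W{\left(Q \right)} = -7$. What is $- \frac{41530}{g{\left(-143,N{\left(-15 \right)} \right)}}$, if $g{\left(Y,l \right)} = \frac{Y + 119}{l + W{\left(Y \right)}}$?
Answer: $- \frac{1266665}{104} \approx -12179.0$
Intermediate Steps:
$N{\left(Z \right)} = \frac{1}{-11 + Z}$
$g{\left(Y,l \right)} = \frac{119 + Y}{-7 + l}$ ($g{\left(Y,l \right)} = \frac{Y + 119}{l - 7} = \frac{119 + Y}{-7 + l}$)
$- \frac{41530}{g{\left(-143,N{\left(-15 \right)} \right)}} = - \frac{41530}{\frac{1}{-7 + \frac{1}{-11 - 15}} \left(119 - 143\right)} = - \frac{41530}{\frac{1}{-7 + \frac{1}{-26}} \left(-24\right)} = - \frac{41530}{\frac{1}{-7 - \frac{1}{26}} \left(-24\right)} = - \frac{41530}{\frac{1}{- \frac{183}{26}} \left(-24\right)} = - \frac{41530}{\left(- \frac{26}{183}\right) \left(-24\right)} = - \frac{41530}{\frac{208}{61}} = \left(-41530\right) \frac{61}{208} = - \frac{1266665}{104}$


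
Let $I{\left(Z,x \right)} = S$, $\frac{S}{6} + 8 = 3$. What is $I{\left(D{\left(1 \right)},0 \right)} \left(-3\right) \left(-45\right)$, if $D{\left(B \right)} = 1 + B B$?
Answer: $-4050$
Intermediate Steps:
$S = -30$ ($S = -48 + 6 \cdot 3 = -48 + 18 = -30$)
$D{\left(B \right)} = 1 + B^{2}$
$I{\left(Z,x \right)} = -30$
$I{\left(D{\left(1 \right)},0 \right)} \left(-3\right) \left(-45\right) = \left(-30\right) \left(-3\right) \left(-45\right) = 90 \left(-45\right) = -4050$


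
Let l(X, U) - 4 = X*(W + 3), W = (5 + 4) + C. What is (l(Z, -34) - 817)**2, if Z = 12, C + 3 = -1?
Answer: 514089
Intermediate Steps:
C = -4 (C = -3 - 1 = -4)
W = 5 (W = (5 + 4) - 4 = 9 - 4 = 5)
l(X, U) = 4 + 8*X (l(X, U) = 4 + X*(5 + 3) = 4 + X*8 = 4 + 8*X)
(l(Z, -34) - 817)**2 = ((4 + 8*12) - 817)**2 = ((4 + 96) - 817)**2 = (100 - 817)**2 = (-717)**2 = 514089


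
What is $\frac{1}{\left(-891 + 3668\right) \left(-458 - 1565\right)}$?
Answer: $- \frac{1}{5617871} \approx -1.78 \cdot 10^{-7}$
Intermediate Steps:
$\frac{1}{\left(-891 + 3668\right) \left(-458 - 1565\right)} = \frac{1}{2777 \left(-2023\right)} = \frac{1}{-5617871} = - \frac{1}{5617871}$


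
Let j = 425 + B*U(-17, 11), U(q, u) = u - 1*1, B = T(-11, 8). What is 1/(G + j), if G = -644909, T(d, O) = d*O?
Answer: -1/645364 ≈ -1.5495e-6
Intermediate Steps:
T(d, O) = O*d
B = -88 (B = 8*(-11) = -88)
U(q, u) = -1 + u (U(q, u) = u - 1 = -1 + u)
j = -455 (j = 425 - 88*(-1 + 11) = 425 - 88*10 = 425 - 880 = -455)
1/(G + j) = 1/(-644909 - 455) = 1/(-645364) = -1/645364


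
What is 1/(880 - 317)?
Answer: 1/563 ≈ 0.0017762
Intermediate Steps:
1/(880 - 317) = 1/563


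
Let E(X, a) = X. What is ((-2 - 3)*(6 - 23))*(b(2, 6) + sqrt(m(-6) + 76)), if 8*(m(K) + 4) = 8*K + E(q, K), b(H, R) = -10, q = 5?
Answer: -850 + 85*sqrt(1066)/4 ≈ -156.19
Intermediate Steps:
m(K) = -27/8 + K (m(K) = -4 + (8*K + 5)/8 = -4 + (5 + 8*K)/8 = -4 + (5/8 + K) = -27/8 + K)
((-2 - 3)*(6 - 23))*(b(2, 6) + sqrt(m(-6) + 76)) = ((-2 - 3)*(6 - 23))*(-10 + sqrt((-27/8 - 6) + 76)) = (-5*(-17))*(-10 + sqrt(-75/8 + 76)) = 85*(-10 + sqrt(533/8)) = 85*(-10 + sqrt(1066)/4) = -850 + 85*sqrt(1066)/4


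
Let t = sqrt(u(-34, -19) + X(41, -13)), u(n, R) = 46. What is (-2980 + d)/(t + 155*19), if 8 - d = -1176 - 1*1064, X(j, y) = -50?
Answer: -2155740/8673029 + 1464*I/8673029 ≈ -0.24856 + 0.0001688*I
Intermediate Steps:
d = 2248 (d = 8 - (-1176 - 1*1064) = 8 - (-1176 - 1064) = 8 - 1*(-2240) = 8 + 2240 = 2248)
t = 2*I (t = sqrt(46 - 50) = sqrt(-4) = 2*I ≈ 2.0*I)
(-2980 + d)/(t + 155*19) = (-2980 + 2248)/(2*I + 155*19) = -732/(2*I + 2945) = -732*(2945 - 2*I)/8673029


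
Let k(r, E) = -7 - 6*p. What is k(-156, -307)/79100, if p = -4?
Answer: 17/79100 ≈ 0.00021492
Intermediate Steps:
k(r, E) = 17 (k(r, E) = -7 - 6*(-4) = -7 + 24 = 17)
k(-156, -307)/79100 = 17/79100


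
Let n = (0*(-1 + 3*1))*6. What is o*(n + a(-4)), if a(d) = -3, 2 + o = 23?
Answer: -63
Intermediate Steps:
o = 21 (o = -2 + 23 = 21)
n = 0 (n = (0*(-1 + 3))*6 = (0*2)*6 = 0*6 = 0)
o*(n + a(-4)) = 21*(0 - 3) = 21*(-3) = -63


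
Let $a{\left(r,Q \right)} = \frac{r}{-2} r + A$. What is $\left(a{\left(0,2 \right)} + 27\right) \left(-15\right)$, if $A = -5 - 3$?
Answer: $-285$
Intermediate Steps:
$A = -8$ ($A = -5 - 3 = -8$)
$a{\left(r,Q \right)} = -8 - \frac{r^{2}}{2}$ ($a{\left(r,Q \right)} = \frac{r}{-2} r - 8 = r \left(- \frac{1}{2}\right) r - 8 = - \frac{r}{2} r - 8 = - \frac{r^{2}}{2} - 8 = -8 - \frac{r^{2}}{2}$)
$\left(a{\left(0,2 \right)} + 27\right) \left(-15\right) = \left(\left(-8 - \frac{0^{2}}{2}\right) + 27\right) \left(-15\right) = \left(\left(-8 - 0\right) + 27\right) \left(-15\right) = \left(\left(-8 + 0\right) + 27\right) \left(-15\right) = \left(-8 + 27\right) \left(-15\right) = 19 \left(-15\right) = -285$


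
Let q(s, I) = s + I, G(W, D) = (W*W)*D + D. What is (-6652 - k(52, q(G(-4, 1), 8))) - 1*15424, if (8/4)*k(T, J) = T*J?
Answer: -22726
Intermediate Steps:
G(W, D) = D + D*W² (G(W, D) = W²*D + D = D*W² + D = D + D*W²)
q(s, I) = I + s
k(T, J) = J*T/2 (k(T, J) = (T*J)/2 = (J*T)/2 = J*T/2)
(-6652 - k(52, q(G(-4, 1), 8))) - 1*15424 = (-6652 - (8 + 1*(1 + (-4)²))*52/2) - 1*15424 = (-6652 - (8 + 1*(1 + 16))*52/2) - 15424 = (-6652 - (8 + 1*17)*52/2) - 15424 = (-6652 - (8 + 17)*52/2) - 15424 = (-6652 - 25*52/2) - 15424 = (-6652 - 1*650) - 15424 = (-6652 - 650) - 15424 = -7302 - 15424 = -22726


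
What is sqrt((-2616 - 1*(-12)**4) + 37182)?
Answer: sqrt(13830) ≈ 117.60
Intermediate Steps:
sqrt((-2616 - 1*(-12)**4) + 37182) = sqrt((-2616 - 1*20736) + 37182) = sqrt((-2616 - 20736) + 37182) = sqrt(-23352 + 37182) = sqrt(13830)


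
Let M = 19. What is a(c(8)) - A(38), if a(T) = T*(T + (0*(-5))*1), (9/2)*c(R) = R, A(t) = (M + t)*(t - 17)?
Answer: -96701/81 ≈ -1193.8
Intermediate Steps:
A(t) = (-17 + t)*(19 + t) (A(t) = (19 + t)*(t - 17) = (19 + t)*(-17 + t) = (-17 + t)*(19 + t))
c(R) = 2*R/9
a(T) = T² (a(T) = T*(T + 0*1) = T*(T + 0) = T*T = T²)
a(c(8)) - A(38) = ((2/9)*8)² - (-323 + 38² + 2*38) = (16/9)² - (-323 + 1444 + 76) = 256/81 - 1*1197 = 256/81 - 1197 = -96701/81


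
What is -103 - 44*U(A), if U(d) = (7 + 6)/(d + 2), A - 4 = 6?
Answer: -452/3 ≈ -150.67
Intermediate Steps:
A = 10 (A = 4 + 6 = 10)
U(d) = 13/(2 + d)
-103 - 44*U(A) = -103 - 572/(2 + 10) = -103 - 572/12 = -103 - 44*13/12 = -103 - 143/3 = -452/3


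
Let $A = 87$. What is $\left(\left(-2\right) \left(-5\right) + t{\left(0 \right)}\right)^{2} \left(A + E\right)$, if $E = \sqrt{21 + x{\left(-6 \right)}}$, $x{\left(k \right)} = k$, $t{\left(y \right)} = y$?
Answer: $8700 + 100 \sqrt{15} \approx 9087.3$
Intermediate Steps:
$E = \sqrt{15}$ ($E = \sqrt{21 - 6} = \sqrt{15} \approx 3.873$)
$\left(\left(-2\right) \left(-5\right) + t{\left(0 \right)}\right)^{2} \left(A + E\right) = \left(\left(-2\right) \left(-5\right) + 0\right)^{2} \left(87 + \sqrt{15}\right) = \left(10 + 0\right)^{2} \left(87 + \sqrt{15}\right) = 10^{2} \left(87 + \sqrt{15}\right) = 100 \left(87 + \sqrt{15}\right) = 8700 + 100 \sqrt{15}$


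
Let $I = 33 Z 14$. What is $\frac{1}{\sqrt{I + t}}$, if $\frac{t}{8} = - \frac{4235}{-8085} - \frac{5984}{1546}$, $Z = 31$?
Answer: $\frac{\sqrt{3766938977802}}{232054394} \approx 0.0083638$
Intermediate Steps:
$I = 14322$ ($I = 33 \cdot 31 \cdot 14 = 1023 \cdot 14 = 14322$)
$t = - \frac{434632}{16233}$ ($t = 8 \left(- \frac{4235}{-8085} - \frac{5984}{1546}\right) = 8 \left(\left(-4235\right) \left(- \frac{1}{8085}\right) - \frac{2992}{773}\right) = 8 \left(\frac{11}{21} - \frac{2992}{773}\right) = 8 \left(- \frac{54329}{16233}\right) = - \frac{434632}{16233} \approx -26.775$)
$\frac{1}{\sqrt{I + t}} = \frac{1}{\sqrt{14322 - \frac{434632}{16233}}} = \frac{1}{\sqrt{\frac{232054394}{16233}}} = \frac{1}{\frac{1}{16233} \sqrt{3766938977802}} = \frac{\sqrt{3766938977802}}{232054394}$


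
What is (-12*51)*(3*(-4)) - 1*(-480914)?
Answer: 488258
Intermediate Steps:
(-12*51)*(3*(-4)) - 1*(-480914) = -612*(-12) + 480914 = 7344 + 480914 = 488258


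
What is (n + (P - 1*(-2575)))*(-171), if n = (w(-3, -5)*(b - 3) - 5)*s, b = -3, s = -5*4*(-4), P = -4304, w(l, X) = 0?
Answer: 364059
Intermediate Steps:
s = 80 (s = -20*(-4) = 80)
n = -400 (n = (0*(-3 - 3) - 5)*80 = (0*(-6) - 5)*80 = (0 - 5)*80 = -5*80 = -400)
(n + (P - 1*(-2575)))*(-171) = (-400 + (-4304 - 1*(-2575)))*(-171) = (-400 + (-4304 + 2575))*(-171) = (-400 - 1729)*(-171) = -2129*(-171) = 364059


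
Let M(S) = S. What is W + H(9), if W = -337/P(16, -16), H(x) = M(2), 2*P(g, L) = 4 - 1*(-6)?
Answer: -327/5 ≈ -65.400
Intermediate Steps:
P(g, L) = 5 (P(g, L) = (4 - 1*(-6))/2 = (4 + 6)/2 = (½)*10 = 5)
H(x) = 2
W = -337/5 ≈ -67.400
W + H(9) = -337/5 + 2 = -327/5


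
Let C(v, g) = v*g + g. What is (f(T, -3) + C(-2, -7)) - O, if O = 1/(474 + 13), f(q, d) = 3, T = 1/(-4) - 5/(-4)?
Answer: 4869/487 ≈ 9.9979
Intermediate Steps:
C(v, g) = g + g*v (C(v, g) = g*v + g = g + g*v)
T = 1 (T = 1*(-¼) - 5*(-¼) = -¼ + 5/4 = 1)
O = 1/487 ≈ 0.0020534
(f(T, -3) + C(-2, -7)) - O = (3 - 7*(1 - 2)) - 1*1/487 = (3 - 7*(-1)) - 1/487 = (3 + 7) - 1/487 = 10 - 1/487 = 4869/487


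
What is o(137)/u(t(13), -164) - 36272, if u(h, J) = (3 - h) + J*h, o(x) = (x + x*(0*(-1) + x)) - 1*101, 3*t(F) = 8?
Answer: -15869669/437 ≈ -36315.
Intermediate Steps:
t(F) = 8/3 (t(F) = (1/3)*8 = 8/3)
o(x) = -101 + x + x**2 (o(x) = (x + x*(0 + x)) - 101 = (x + x*x) - 101 = (x + x**2) - 101 = -101 + x + x**2)
u(h, J) = 3 - h + J*h
o(137)/u(t(13), -164) - 36272 = (-101 + 137 + 137**2)/(3 - 1*8/3 - 164*8/3) - 36272 = (-101 + 137 + 18769)/(3 - 8/3 - 1312/3) - 36272 = 18805/(-437) - 36272 = 18805*(-1/437) - 36272 = -18805/437 - 36272 = -15869669/437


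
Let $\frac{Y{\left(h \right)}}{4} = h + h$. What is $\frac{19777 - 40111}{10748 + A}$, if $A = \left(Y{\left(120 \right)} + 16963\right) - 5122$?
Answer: $- \frac{20334}{23549} \approx -0.86348$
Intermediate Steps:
$Y{\left(h \right)} = 8 h$ ($Y{\left(h \right)} = 4 \left(h + h\right) = 4 \cdot 2 h = 8 h$)
$A = 12801$ ($A = \left(8 \cdot 120 + 16963\right) - 5122 = \left(960 + 16963\right) - 5122 = 17923 - 5122 = 12801$)
$\frac{19777 - 40111}{10748 + A} = \frac{19777 - 40111}{10748 + 12801} = - \frac{20334}{23549}$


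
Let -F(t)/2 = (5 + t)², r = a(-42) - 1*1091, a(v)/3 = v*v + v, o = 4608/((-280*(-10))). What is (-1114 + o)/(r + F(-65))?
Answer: 194662/546875 ≈ 0.35595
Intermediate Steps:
o = 288/175 (o = 4608/2800 = 4608*(1/2800) = 288/175 ≈ 1.6457)
a(v) = 3*v + 3*v² (a(v) = 3*(v*v + v) = 3*(v² + v) = 3*(v + v²) = 3*v + 3*v²)
r = 4075 (r = 3*(-42)*(1 - 42) - 1*1091 = 3*(-42)*(-41) - 1091 = 5166 - 1091 = 4075)
F(t) = -2*(5 + t)²
(-1114 + o)/(r + F(-65)) = (-1114 + 288/175)/(4075 - 2*(5 - 65)²) = -194662/(175*(4075 - 2*(-60)²)) = -194662/(175*(4075 - 2*3600)) = -194662/(175*(4075 - 7200)) = -194662/175/(-3125) = -194662/175*(-1/3125) = 194662/546875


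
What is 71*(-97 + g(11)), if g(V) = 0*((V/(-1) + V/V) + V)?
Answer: -6887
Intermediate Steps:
g(V) = 0 (g(V) = 0*((V*(-1) + 1) + V) = 0*((-V + 1) + V) = 0*((1 - V) + V) = 0*1 = 0)
71*(-97 + g(11)) = 71*(-97 + 0) = 71*(-97) = -6887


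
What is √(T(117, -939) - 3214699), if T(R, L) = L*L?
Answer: I*√2332978 ≈ 1527.4*I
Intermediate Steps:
T(R, L) = L²
√(T(117, -939) - 3214699) = √((-939)² - 3214699) = √(881721 - 3214699) = √(-2332978) = I*√2332978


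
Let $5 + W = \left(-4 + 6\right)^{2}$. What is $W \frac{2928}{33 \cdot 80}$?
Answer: $- \frac{61}{55} \approx -1.1091$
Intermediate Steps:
$W = -1$ ($W = -5 + \left(-4 + 6\right)^{2} = -5 + 2^{2} = -5 + 4 = -1$)
$W \frac{2928}{33 \cdot 80} = - \frac{2928}{33 \cdot 80} = - \frac{2928}{2640} = \left(-1\right) \frac{61}{55} = - \frac{61}{55}$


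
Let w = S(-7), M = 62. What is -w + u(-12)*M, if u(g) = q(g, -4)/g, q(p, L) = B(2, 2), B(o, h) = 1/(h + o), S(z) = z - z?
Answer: -31/24 ≈ -1.2917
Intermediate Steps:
S(z) = 0
w = 0
q(p, L) = ¼ (q(p, L) = 1/(2 + 2) = 1/4 = ¼)
u(g) = 1/(4*g)
-w + u(-12)*M = -1*0 + ((¼)/(-12))*62 = 0 + ((¼)*(-1/12))*62 = 0 - 1/48*62 = 0 - 31/24 = -31/24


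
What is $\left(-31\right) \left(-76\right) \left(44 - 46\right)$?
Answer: $-4712$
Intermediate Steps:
$\left(-31\right) \left(-76\right) \left(44 - 46\right) = 2356 \left(-2\right) = -4712$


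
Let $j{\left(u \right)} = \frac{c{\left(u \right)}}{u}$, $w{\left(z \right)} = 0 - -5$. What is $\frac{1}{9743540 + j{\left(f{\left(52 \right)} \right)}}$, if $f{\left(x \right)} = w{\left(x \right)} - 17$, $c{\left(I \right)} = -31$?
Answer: $\frac{12}{116922511} \approx 1.0263 \cdot 10^{-7}$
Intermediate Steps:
$w{\left(z \right)} = 5$ ($w{\left(z \right)} = 0 + 5 = 5$)
$f{\left(x \right)} = -12$ ($f{\left(x \right)} = 5 - 17 = -12$)
$j{\left(u \right)} = - \frac{31}{u}$
$\frac{1}{9743540 + j{\left(f{\left(52 \right)} \right)}} = \frac{1}{9743540 - \frac{31}{-12}} = \frac{1}{9743540 - - \frac{31}{12}} = \frac{1}{9743540 + \frac{31}{12}} = \frac{1}{\frac{116922511}{12}} = \frac{12}{116922511}$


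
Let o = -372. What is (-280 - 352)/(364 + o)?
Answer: 79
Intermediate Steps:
(-280 - 352)/(364 + o) = (-280 - 352)/(364 - 372) = -632/(-8) = -632*(-⅛) = 79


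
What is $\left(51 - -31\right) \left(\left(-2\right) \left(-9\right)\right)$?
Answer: $1476$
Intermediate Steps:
$\left(51 - -31\right) \left(\left(-2\right) \left(-9\right)\right) = \left(51 + 31\right) 18 = 82 \cdot 18 = 1476$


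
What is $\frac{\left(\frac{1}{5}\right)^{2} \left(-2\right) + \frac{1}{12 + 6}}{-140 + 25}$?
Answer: $\frac{11}{51750} \approx 0.00021256$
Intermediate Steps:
$\frac{\left(\frac{1}{5}\right)^{2} \left(-2\right) + \frac{1}{12 + 6}}{-140 + 25} = \frac{\left(\frac{1}{5}\right)^{2} \left(-2\right) + \frac{1}{18}}{-115} = - \frac{\frac{1}{25} \left(-2\right) + \frac{1}{18}}{115} = - \frac{- \frac{2}{25} + \frac{1}{18}}{115} = \left(- \frac{1}{115}\right) \left(- \frac{11}{450}\right) = \frac{11}{51750}$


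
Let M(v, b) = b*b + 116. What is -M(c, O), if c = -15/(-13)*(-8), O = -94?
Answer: -8952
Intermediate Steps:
c = -120/13 (c = -15*(-1/13)*(-8) = (15/13)*(-8) = -120/13 ≈ -9.2308)
M(v, b) = 116 + b**2 (M(v, b) = b**2 + 116 = 116 + b**2)
-M(c, O) = -(116 + (-94)**2) = -(116 + 8836) = -1*8952 = -8952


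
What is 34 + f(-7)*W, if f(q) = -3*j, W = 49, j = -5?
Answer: 769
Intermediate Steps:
f(q) = 15 (f(q) = -3*(-5) = 15)
34 + f(-7)*W = 34 + 15*49 = 34 + 735 = 769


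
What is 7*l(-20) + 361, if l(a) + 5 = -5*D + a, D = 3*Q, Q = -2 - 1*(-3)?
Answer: 81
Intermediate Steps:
Q = 1 (Q = -2 + 3 = 1)
D = 3 (D = 3*1 = 3)
l(a) = -20 + a (l(a) = -5 + (-5*3 + a) = -5 + (-15 + a) = -20 + a)
7*l(-20) + 361 = 7*(-20 - 20) + 361 = 7*(-40) + 361 = -280 + 361 = 81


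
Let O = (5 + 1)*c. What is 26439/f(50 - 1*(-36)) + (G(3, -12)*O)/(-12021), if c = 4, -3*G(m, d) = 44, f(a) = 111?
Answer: 105954097/444777 ≈ 238.22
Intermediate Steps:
G(m, d) = -44/3 (G(m, d) = -⅓*44 = -44/3)
O = 24 (O = (5 + 1)*4 = 6*4 = 24)
26439/f(50 - 1*(-36)) + (G(3, -12)*O)/(-12021) = 26439/111 - 44/3*24/(-12021) = 26439*(1/111) - 352*(-1/12021) = 8813/37 + 352/12021 = 105954097/444777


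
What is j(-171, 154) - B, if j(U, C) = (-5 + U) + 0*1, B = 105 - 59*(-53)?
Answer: -3408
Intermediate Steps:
B = 3232 (B = 105 + 3127 = 3232)
j(U, C) = -5 + U (j(U, C) = (-5 + U) + 0 = -5 + U)
j(-171, 154) - B = (-5 - 171) - 1*3232 = -176 - 3232 = -3408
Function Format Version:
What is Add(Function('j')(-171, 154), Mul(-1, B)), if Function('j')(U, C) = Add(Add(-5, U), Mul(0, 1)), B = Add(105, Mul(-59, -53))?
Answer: -3408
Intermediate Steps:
B = 3232 (B = Add(105, 3127) = 3232)
Function('j')(U, C) = Add(-5, U) (Function('j')(U, C) = Add(Add(-5, U), 0) = Add(-5, U))
Add(Function('j')(-171, 154), Mul(-1, B)) = Add(Add(-5, -171), Mul(-1, 3232)) = Add(-176, -3232) = -3408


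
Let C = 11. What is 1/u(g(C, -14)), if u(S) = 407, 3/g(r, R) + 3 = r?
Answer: 1/407 ≈ 0.0024570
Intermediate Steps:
g(r, R) = 3/(-3 + r)
1/u(g(C, -14)) = 1/407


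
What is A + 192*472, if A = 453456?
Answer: 544080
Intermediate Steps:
A + 192*472 = 453456 + 192*472 = 453456 + 90624 = 544080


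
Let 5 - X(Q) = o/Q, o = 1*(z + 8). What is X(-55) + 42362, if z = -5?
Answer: 2330188/55 ≈ 42367.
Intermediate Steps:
o = 3 (o = 1*(-5 + 8) = 1*3 = 3)
X(Q) = 5 - 3/Q
X(-55) + 42362 = (5 - 3/(-55)) + 42362 = (5 - 3*(-1/55)) + 42362 = (5 + 3/55) + 42362 = 278/55 + 42362 = 2330188/55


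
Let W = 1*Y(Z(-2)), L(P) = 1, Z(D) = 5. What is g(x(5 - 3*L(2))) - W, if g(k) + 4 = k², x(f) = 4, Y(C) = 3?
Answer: 9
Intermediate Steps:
g(k) = -4 + k²
W = 3 (W = 1*3 = 3)
g(x(5 - 3*L(2))) - W = (-4 + 4²) - 1*3 = (-4 + 16) - 3 = 12 - 3 = 9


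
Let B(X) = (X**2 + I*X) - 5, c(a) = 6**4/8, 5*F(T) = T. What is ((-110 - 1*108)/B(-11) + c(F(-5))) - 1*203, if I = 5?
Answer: -2719/61 ≈ -44.574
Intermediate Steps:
F(T) = T/5
c(a) = 162 (c(a) = 1296*(1/8) = 162)
B(X) = -5 + X**2 + 5*X (B(X) = (X**2 + 5*X) - 5 = -5 + X**2 + 5*X)
((-110 - 1*108)/B(-11) + c(F(-5))) - 1*203 = ((-110 - 1*108)/(-5 + (-11)**2 + 5*(-11)) + 162) - 1*203 = ((-110 - 108)/(-5 + 121 - 55) + 162) - 203 = (-218/61 + 162) - 203 = 9664/61 - 203 = -2719/61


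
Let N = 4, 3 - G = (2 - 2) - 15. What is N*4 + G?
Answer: 34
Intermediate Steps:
G = 18 (G = 3 - ((2 - 2) - 15) = 3 - (0 - 15) = 3 - 1*(-15) = 3 + 15 = 18)
N*4 + G = 4*4 + 18 = 16 + 18 = 34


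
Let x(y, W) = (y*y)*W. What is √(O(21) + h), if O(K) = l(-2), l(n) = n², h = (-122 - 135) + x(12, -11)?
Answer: I*√1837 ≈ 42.86*I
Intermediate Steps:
x(y, W) = W*y² (x(y, W) = y²*W = W*y²)
h = -1841 (h = (-122 - 135) - 11*12² = -257 - 11*144 = -257 - 1584 = -1841)
O(K) = 4 (O(K) = (-2)² = 4)
√(O(21) + h) = √(4 - 1841) = √(-1837) = I*√1837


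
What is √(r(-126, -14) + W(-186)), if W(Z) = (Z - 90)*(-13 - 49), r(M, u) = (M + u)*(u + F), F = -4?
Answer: 4*√1227 ≈ 140.11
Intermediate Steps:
r(M, u) = (-4 + u)*(M + u) (r(M, u) = (M + u)*(u - 4) = (M + u)*(-4 + u) = (-4 + u)*(M + u))
W(Z) = 5580 - 62*Z (W(Z) = (-90 + Z)*(-62) = 5580 - 62*Z)
√(r(-126, -14) + W(-186)) = √(((-14)² - 4*(-126) - 4*(-14) - 126*(-14)) + (5580 - 62*(-186))) = √((196 + 504 + 56 + 1764) + (5580 + 11532)) = √(2520 + 17112) = √19632 = 4*√1227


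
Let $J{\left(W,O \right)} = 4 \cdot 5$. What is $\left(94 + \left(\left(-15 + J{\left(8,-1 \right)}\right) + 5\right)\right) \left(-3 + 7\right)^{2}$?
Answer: $1664$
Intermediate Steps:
$J{\left(W,O \right)} = 20$
$\left(94 + \left(\left(-15 + J{\left(8,-1 \right)}\right) + 5\right)\right) \left(-3 + 7\right)^{2} = \left(94 + \left(\left(-15 + 20\right) + 5\right)\right) \left(-3 + 7\right)^{2} = \left(94 + \left(5 + 5\right)\right) 4^{2} = \left(94 + 10\right) 16 = 104 \cdot 16 = 1664$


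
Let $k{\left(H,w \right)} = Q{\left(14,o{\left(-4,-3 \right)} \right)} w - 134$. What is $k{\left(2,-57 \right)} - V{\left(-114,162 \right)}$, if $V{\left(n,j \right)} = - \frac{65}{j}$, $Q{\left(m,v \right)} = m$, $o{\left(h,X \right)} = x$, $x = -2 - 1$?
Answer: $- \frac{150919}{162} \approx -931.6$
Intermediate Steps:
$x = -3$
$o{\left(h,X \right)} = -3$
$k{\left(H,w \right)} = -134 + 14 w$ ($k{\left(H,w \right)} = 14 w - 134 = -134 + 14 w$)
$k{\left(2,-57 \right)} - V{\left(-114,162 \right)} = \left(-134 + 14 \left(-57\right)\right) - - \frac{65}{162} = \left(-134 - 798\right) - \left(-65\right) \frac{1}{162} = -932 - - \frac{65}{162} = -932 + \frac{65}{162} = - \frac{150919}{162}$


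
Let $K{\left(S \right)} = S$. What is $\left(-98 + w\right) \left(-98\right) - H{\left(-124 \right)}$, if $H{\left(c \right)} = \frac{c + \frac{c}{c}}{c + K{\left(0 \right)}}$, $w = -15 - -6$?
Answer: $\frac{1300141}{124} \approx 10485.0$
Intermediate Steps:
$w = -9$ ($w = -15 + 6 = -9$)
$H{\left(c \right)} = \frac{1 + c}{c}$ ($H{\left(c \right)} = \frac{c + \frac{c}{c}}{c + 0} = \frac{c + 1}{c} = \frac{1 + c}{c}$)
$\left(-98 + w\right) \left(-98\right) - H{\left(-124 \right)} = \left(-98 - 9\right) \left(-98\right) - \frac{1 - 124}{-124} = \left(-107\right) \left(-98\right) - \left(- \frac{1}{124}\right) \left(-123\right) = 10486 - \frac{123}{124} = \frac{1300141}{124}$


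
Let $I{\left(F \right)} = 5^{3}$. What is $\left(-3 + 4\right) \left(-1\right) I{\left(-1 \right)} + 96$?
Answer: $-29$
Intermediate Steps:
$I{\left(F \right)} = 125$
$\left(-3 + 4\right) \left(-1\right) I{\left(-1 \right)} + 96 = \left(-3 + 4\right) \left(-1\right) 125 + 96 = 1 \left(-1\right) 125 + 96 = \left(-1\right) 125 + 96 = -125 + 96 = -29$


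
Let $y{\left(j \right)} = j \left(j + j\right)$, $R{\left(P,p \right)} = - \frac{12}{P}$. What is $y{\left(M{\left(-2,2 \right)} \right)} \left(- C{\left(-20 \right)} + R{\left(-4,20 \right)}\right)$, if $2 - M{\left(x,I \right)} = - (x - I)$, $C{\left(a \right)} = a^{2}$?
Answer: $-3176$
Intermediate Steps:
$M{\left(x,I \right)} = 2 + x - I$ ($M{\left(x,I \right)} = 2 - - (x - I) = 2 - \left(I - x\right) = 2 + x - I$)
$y{\left(j \right)} = 2 j^{2}$ ($y{\left(j \right)} = j 2 j = 2 j^{2}$)
$y{\left(M{\left(-2,2 \right)} \right)} \left(- C{\left(-20 \right)} + R{\left(-4,20 \right)}\right) = 2 \left(2 - 2 - 2\right)^{2} \left(- \left(-20\right)^{2} - \frac{12}{-4}\right) = 2 \left(2 - 2 - 2\right)^{2} \left(\left(-1\right) 400 - -3\right) = 2 \left(-2\right)^{2} \left(-400 + 3\right) = 2 \cdot 4 \left(-397\right) = 8 \left(-397\right) = -3176$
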